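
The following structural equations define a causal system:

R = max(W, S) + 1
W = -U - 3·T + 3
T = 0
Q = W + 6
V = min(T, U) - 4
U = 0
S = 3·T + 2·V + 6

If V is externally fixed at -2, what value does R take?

4

The intervention breaks the incoming arrows to V: V = min(T, U) - 4 no longer applies, and V = -2.
W = -U - 3·T + 3  [with U=0, T=0]  = 3
S = 3·T + 2·V + 6  [with T=0, V=-2]  = 2
R = max(W, S) + 1  [with W=3, S=2]  = 4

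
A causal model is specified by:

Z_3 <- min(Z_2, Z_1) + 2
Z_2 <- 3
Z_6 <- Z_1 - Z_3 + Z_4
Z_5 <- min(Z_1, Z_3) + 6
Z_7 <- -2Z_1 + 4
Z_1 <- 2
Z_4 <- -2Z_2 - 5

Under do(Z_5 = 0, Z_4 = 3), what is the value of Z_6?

1

Setting Z_5 = 0, Z_4 = 3 by intervention discards those variables' equations.
Z_3 = min(Z_2, Z_1) + 2  [with Z_2=3, Z_1=2]  = 4
Z_6 = Z_1 - Z_3 + Z_4  [with Z_1=2, Z_3=4, Z_4=3]  = 1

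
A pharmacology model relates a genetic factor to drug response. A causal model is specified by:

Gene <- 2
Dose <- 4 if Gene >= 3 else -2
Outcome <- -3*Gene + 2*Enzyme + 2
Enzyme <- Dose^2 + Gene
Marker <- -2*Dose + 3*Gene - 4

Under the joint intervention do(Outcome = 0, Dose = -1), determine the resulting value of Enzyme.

Setting Outcome = 0, Dose = -1 by intervention discards those variables' equations.
Enzyme = Dose^2 + Gene  [with Dose=-1, Gene=2]  = 3

3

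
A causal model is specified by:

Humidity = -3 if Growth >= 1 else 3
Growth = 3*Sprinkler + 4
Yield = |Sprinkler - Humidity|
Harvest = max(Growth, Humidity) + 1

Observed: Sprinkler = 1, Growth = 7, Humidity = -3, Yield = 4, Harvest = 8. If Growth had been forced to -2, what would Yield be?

2

Under do(Growth=-2), the mechanism Growth = 3*Sprinkler + 4 is discarded; Growth is fixed at -2.
Humidity = -3 if Growth >= 1 else 3  [with Growth=-2]  = 3
Yield = |Sprinkler - Humidity|  [with Sprinkler=1, Humidity=3]  = 2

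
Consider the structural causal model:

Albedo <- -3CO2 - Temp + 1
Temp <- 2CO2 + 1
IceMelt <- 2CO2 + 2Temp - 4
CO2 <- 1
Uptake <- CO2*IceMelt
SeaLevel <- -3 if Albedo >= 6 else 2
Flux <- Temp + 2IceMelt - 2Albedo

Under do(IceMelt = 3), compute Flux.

The intervention breaks the incoming arrows to IceMelt: IceMelt <- 2CO2 + 2Temp - 4 no longer applies, and IceMelt = 3.
Temp = 2CO2 + 1  [with CO2=1]  = 3
Albedo = -3CO2 - Temp + 1  [with CO2=1, Temp=3]  = -5
Flux = Temp + 2IceMelt - 2Albedo  [with Temp=3, IceMelt=3, Albedo=-5]  = 19

19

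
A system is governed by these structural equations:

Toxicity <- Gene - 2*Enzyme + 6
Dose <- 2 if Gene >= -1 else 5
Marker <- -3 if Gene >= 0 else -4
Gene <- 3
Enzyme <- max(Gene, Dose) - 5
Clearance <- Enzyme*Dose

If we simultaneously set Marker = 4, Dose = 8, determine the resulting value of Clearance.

The joint intervention fixes Marker = 4, Dose = 8, removing each variable's own equation.
Enzyme = max(Gene, Dose) - 5  [with Gene=3, Dose=8]  = 3
Clearance = Enzyme*Dose  [with Enzyme=3, Dose=8]  = 24

24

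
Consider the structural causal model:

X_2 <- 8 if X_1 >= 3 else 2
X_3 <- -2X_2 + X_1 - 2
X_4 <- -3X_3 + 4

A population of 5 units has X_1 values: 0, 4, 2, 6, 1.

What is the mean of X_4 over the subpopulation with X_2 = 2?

Conditioning on X_2=2 selects the 3 unit(s) with X_1 ∈ {0, 2, 1}. Their X_4 values: 22, 16, 19. Mean = 19.

19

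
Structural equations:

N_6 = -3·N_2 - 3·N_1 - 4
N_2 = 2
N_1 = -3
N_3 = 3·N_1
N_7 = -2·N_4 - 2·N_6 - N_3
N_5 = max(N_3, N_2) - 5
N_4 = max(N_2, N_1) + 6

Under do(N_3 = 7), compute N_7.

The intervention breaks the incoming arrows to N_3: N_3 = 3·N_1 no longer applies, and N_3 = 7.
N_4 = max(N_2, N_1) + 6  [with N_2=2, N_1=-3]  = 8
N_6 = -3·N_2 - 3·N_1 - 4  [with N_2=2, N_1=-3]  = -1
N_7 = -2·N_4 - 2·N_6 - N_3  [with N_4=8, N_6=-1, N_3=7]  = -21

-21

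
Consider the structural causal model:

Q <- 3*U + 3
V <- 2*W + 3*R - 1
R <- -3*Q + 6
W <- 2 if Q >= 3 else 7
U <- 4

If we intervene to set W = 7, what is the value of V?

do(W=7) replaces the equation W <- 2 if Q >= 3 else 7 with the constant W = 7.
Q = 3*U + 3  [with U=4]  = 15
R = -3*Q + 6  [with Q=15]  = -39
V = 2*W + 3*R - 1  [with W=7, R=-39]  = -104

-104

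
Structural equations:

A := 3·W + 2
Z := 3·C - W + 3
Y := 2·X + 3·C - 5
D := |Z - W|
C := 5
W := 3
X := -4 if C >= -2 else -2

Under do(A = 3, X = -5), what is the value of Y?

0

Under do(A = 3, X = -5), each intervened variable's structural equation is replaced by its fixed value.
Y = 2·X + 3·C - 5  [with X=-5, C=5]  = 0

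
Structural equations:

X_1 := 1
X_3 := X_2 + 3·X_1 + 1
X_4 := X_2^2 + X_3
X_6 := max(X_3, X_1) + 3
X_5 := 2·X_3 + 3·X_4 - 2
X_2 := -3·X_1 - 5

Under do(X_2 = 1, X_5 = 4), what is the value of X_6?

8

Setting X_2 = 1, X_5 = 4 by intervention discards those variables' equations.
X_3 = X_2 + 3·X_1 + 1  [with X_2=1, X_1=1]  = 5
X_6 = max(X_3, X_1) + 3  [with X_3=5, X_1=1]  = 8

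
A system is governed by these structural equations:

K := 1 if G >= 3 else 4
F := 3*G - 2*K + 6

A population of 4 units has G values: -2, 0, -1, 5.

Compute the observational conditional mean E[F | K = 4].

-5

Observing K=4 restricts to units where K's equation naturally yields 4: G ∈ {-2, 0, -1}. In that subpopulation F = -8, -2, -5, mean -5.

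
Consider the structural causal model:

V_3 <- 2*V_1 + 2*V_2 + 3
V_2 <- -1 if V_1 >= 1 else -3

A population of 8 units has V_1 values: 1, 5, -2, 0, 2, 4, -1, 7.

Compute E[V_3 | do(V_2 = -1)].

5

Every unit gets V_2=-1 under the intervention. V_3 values become 3, 11, -3, 1, 5, 9, -1, 15; E[V_3|do(V_2=-1)] = 5.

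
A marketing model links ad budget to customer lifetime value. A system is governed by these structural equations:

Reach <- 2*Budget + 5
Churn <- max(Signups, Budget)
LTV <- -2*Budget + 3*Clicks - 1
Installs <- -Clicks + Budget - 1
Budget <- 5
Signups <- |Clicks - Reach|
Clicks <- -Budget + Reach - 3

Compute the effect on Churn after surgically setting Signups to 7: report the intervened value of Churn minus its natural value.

The intervention breaks the incoming arrows to Signups: Signups <- |Clicks - Reach| no longer applies, and Signups = 7.
Churn = max(Signups, Budget)  [with Signups=7, Budget=5]  = 7
Without intervention: Reach = 2*Budget + 5  [with Budget=5]  = 15; Clicks = -Budget + Reach - 3  [with Budget=5, Reach=15]  = 7; Signups = |Clicks - Reach|  [with Clicks=7, Reach=15]  = 8; Churn = max(Signups, Budget)  [with Signups=8, Budget=5]  = 8.
Change = 7 − 8 = -1.

-1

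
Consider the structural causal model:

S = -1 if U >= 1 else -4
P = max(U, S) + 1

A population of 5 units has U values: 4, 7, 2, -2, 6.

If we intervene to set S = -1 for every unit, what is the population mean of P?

do(S=-1) breaks S's dependence on U. With S=-1 fixed, P across the units is 5, 8, 3, 0, 7, mean 4.6.

4.6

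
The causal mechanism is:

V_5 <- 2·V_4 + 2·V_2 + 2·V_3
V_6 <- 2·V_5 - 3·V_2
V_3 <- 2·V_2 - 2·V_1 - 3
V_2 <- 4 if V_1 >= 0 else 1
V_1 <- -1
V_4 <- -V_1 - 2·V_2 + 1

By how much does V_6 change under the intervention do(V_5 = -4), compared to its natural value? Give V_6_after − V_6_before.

-16

The intervention breaks the incoming arrows to V_5: V_5 <- 2·V_4 + 2·V_2 + 2·V_3 no longer applies, and V_5 = -4.
V_2 = 4 if V_1 >= 0 else 1  [with V_1=-1]  = 1
V_6 = 2·V_5 - 3·V_2  [with V_5=-4, V_2=1]  = -11
Without intervention: V_2 = 4 if V_1 >= 0 else 1  [with V_1=-1]  = 1; V_3 = 2·V_2 - 2·V_1 - 3  [with V_2=1, V_1=-1]  = 1; V_4 = -V_1 - 2·V_2 + 1  [with V_1=-1, V_2=1]  = 0; V_5 = 2·V_4 + 2·V_2 + 2·V_3  [with V_4=0, V_2=1, V_3=1]  = 4; V_6 = 2·V_5 - 3·V_2  [with V_5=4, V_2=1]  = 5.
Change = -11 − 5 = -16.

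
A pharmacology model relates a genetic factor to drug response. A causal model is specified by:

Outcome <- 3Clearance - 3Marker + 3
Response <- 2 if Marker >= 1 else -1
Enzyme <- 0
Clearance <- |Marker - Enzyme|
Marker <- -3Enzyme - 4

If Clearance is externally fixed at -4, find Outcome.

Intervening sets Clearance = -4 and removes its equation (Clearance <- |Marker - Enzyme|).
Marker = -3Enzyme - 4  [with Enzyme=0]  = -4
Outcome = 3Clearance - 3Marker + 3  [with Clearance=-4, Marker=-4]  = 3

3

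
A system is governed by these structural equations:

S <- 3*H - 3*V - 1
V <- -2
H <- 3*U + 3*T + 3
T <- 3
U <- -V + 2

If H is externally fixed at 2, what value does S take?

11

Intervening sets H = 2 and removes its equation (H <- 3*U + 3*T + 3).
S = 3*H - 3*V - 1  [with H=2, V=-2]  = 11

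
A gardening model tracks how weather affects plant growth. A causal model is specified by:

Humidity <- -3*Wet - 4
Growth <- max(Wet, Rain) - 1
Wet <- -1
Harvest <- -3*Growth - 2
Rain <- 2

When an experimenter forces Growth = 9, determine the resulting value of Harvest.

-29

do(Growth=9) replaces the equation Growth <- max(Wet, Rain) - 1 with the constant Growth = 9.
Harvest = -3*Growth - 2  [with Growth=9]  = -29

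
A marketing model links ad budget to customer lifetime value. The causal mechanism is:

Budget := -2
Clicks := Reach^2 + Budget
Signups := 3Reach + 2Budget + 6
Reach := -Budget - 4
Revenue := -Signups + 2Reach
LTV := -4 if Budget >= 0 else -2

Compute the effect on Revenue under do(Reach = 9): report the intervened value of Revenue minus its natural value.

do(Reach=9) replaces the equation Reach := -Budget - 4 with the constant Reach = 9.
Signups = 3Reach + 2Budget + 6  [with Reach=9, Budget=-2]  = 29
Revenue = -Signups + 2Reach  [with Signups=29, Reach=9]  = -11
Without intervention: Reach = -Budget - 4  [with Budget=-2]  = -2; Signups = 3Reach + 2Budget + 6  [with Reach=-2, Budget=-2]  = -4; Revenue = -Signups + 2Reach  [with Signups=-4, Reach=-2]  = 0.
Change = -11 − 0 = -11.

-11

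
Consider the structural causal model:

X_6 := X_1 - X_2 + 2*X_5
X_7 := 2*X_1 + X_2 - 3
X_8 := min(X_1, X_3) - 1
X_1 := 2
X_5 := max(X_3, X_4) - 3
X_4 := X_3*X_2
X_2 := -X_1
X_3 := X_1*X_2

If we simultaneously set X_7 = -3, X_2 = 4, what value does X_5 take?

The joint intervention fixes X_7 = -3, X_2 = 4, removing each variable's own equation.
X_3 = X_1*X_2  [with X_1=2, X_2=4]  = 8
X_4 = X_3*X_2  [with X_3=8, X_2=4]  = 32
X_5 = max(X_3, X_4) - 3  [with X_3=8, X_4=32]  = 29

29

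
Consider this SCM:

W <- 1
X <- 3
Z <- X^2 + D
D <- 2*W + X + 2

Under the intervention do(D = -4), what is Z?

5

The intervention breaks the incoming arrows to D: D <- 2*W + X + 2 no longer applies, and D = -4.
Z = X^2 + D  [with X=3, D=-4]  = 5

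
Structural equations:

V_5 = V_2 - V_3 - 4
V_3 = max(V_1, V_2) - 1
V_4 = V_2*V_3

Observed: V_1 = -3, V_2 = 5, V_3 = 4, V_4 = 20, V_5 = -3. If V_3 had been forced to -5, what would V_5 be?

do(V_3=-5) replaces the equation V_3 = max(V_1, V_2) - 1 with the constant V_3 = -5.
V_5 = V_2 - V_3 - 4  [with V_2=5, V_3=-5]  = 6

6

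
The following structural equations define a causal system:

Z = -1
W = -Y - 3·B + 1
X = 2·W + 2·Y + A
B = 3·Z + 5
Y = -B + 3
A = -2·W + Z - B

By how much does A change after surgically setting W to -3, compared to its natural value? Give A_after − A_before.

Intervening sets W = -3 and removes its equation (W = -Y - 3·B + 1).
B = 3·Z + 5  [with Z=-1]  = 2
A = -2·W + Z - B  [with W=-3, Z=-1, B=2]  = 3
Without intervention: B = 3·Z + 5  [with Z=-1]  = 2; Y = -B + 3  [with B=2]  = 1; W = -Y - 3·B + 1  [with Y=1, B=2]  = -6; A = -2·W + Z - B  [with W=-6, Z=-1, B=2]  = 9.
Change = 3 − 9 = -6.

-6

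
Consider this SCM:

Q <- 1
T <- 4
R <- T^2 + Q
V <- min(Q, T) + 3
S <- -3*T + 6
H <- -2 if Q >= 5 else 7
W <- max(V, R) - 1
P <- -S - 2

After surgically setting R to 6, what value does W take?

The intervention breaks the incoming arrows to R: R <- T^2 + Q no longer applies, and R = 6.
V = min(Q, T) + 3  [with Q=1, T=4]  = 4
W = max(V, R) - 1  [with V=4, R=6]  = 5

5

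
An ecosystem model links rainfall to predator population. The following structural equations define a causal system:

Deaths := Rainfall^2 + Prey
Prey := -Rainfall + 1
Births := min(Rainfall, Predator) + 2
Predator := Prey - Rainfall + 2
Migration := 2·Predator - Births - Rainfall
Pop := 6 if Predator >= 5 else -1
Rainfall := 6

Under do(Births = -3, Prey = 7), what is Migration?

The joint intervention fixes Births = -3, Prey = 7, removing each variable's own equation.
Predator = Prey - Rainfall + 2  [with Prey=7, Rainfall=6]  = 3
Migration = 2·Predator - Births - Rainfall  [with Predator=3, Births=-3, Rainfall=6]  = 3

3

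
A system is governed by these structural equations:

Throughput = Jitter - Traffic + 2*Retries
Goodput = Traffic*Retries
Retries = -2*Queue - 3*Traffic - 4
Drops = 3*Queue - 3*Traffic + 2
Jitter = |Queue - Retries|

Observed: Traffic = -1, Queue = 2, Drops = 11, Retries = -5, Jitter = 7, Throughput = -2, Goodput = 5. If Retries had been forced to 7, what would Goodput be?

The intervention breaks the incoming arrows to Retries: Retries = -2*Queue - 3*Traffic - 4 no longer applies, and Retries = 7.
Goodput = Traffic*Retries  [with Traffic=-1, Retries=7]  = -7

-7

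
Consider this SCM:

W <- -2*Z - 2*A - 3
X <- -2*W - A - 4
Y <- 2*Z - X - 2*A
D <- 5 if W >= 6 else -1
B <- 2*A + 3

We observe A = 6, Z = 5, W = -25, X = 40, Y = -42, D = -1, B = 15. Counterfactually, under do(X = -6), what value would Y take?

4

Intervening sets X = -6 and removes its equation (X <- -2*W - A - 4).
Y = 2*Z - X - 2*A  [with Z=5, X=-6, A=6]  = 4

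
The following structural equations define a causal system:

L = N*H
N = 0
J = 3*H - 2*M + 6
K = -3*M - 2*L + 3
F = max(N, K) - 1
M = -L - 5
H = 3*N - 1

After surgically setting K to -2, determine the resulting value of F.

Intervening sets K = -2 and removes its equation (K = -3*M - 2*L + 3).
F = max(N, K) - 1  [with N=0, K=-2]  = -1

-1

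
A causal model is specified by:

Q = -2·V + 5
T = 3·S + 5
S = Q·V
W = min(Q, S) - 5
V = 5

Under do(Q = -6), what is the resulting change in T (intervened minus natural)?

Under do(Q=-6), the mechanism Q = -2·V + 5 is discarded; Q is fixed at -6.
S = Q·V  [with Q=-6, V=5]  = -30
T = 3·S + 5  [with S=-30]  = -85
Without intervention: Q = -2·V + 5  [with V=5]  = -5; S = Q·V  [with Q=-5, V=5]  = -25; T = 3·S + 5  [with S=-25]  = -70.
Change = -85 − (-70) = -15.

-15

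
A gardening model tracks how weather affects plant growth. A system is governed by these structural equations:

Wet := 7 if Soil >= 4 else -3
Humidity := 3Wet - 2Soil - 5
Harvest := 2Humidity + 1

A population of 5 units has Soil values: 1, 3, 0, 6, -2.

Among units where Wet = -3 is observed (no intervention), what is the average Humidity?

E[Humidity|Wet=-3] averages over only the 4 units with Wet=-3 (Soil = 1, 3, 0, -2): Humidity = -16, -20, -14, -10, mean -15.

-15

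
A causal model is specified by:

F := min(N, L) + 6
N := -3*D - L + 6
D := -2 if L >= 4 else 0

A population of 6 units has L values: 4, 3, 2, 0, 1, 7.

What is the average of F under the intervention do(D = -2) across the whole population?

8.5

Under do(D=-2), D's equation is replaced by D=-2 for every unit. Per-unit F: 10, 9, 8, 6, 7, 11. Mean = 8.5.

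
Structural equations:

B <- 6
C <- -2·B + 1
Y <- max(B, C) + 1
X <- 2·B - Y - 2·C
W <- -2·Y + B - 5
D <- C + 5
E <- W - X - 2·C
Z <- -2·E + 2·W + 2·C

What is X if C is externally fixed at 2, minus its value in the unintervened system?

-26

Under do(C=2), the mechanism C <- -2·B + 1 is discarded; C is fixed at 2.
Y = max(B, C) + 1  [with B=6, C=2]  = 7
X = 2·B - Y - 2·C  [with B=6, Y=7, C=2]  = 1
Without intervention: C = -2·B + 1  [with B=6]  = -11; Y = max(B, C) + 1  [with B=6, C=-11]  = 7; X = 2·B - Y - 2·C  [with B=6, Y=7, C=-11]  = 27.
Change = 1 − 27 = -26.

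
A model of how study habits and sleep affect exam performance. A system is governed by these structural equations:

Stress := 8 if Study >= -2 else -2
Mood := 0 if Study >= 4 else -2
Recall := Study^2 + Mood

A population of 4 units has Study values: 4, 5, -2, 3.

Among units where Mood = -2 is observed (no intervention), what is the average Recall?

4.5

Observing Mood=-2 restricts to units where Mood's equation naturally yields -2: Study ∈ {-2, 3}. In that subpopulation Recall = 2, 7, mean 4.5.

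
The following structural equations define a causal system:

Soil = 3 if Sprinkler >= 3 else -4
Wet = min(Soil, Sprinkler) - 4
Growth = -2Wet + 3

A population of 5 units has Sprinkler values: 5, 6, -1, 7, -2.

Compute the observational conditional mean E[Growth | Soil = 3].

5

Observing Soil=3 restricts to units where Soil's equation naturally yields 3: Sprinkler ∈ {5, 6, 7}. In that subpopulation Growth = 5, 5, 5, mean 5.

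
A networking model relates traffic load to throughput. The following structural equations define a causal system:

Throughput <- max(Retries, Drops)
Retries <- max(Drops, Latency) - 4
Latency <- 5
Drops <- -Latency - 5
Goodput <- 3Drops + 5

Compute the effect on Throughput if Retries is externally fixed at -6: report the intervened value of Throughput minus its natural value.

-7

The intervention breaks the incoming arrows to Retries: Retries <- max(Drops, Latency) - 4 no longer applies, and Retries = -6.
Drops = -Latency - 5  [with Latency=5]  = -10
Throughput = max(Retries, Drops)  [with Retries=-6, Drops=-10]  = -6
Without intervention: Drops = -Latency - 5  [with Latency=5]  = -10; Retries = max(Drops, Latency) - 4  [with Drops=-10, Latency=5]  = 1; Throughput = max(Retries, Drops)  [with Retries=1, Drops=-10]  = 1.
Change = -6 − 1 = -7.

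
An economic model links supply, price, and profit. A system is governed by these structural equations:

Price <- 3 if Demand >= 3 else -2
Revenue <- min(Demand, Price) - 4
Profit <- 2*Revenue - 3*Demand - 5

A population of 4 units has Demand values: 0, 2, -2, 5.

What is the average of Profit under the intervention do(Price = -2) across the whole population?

-20.75

Under do(Price=-2), Price's equation is replaced by Price=-2 for every unit. Per-unit Profit: -17, -23, -11, -32. Mean = -20.75.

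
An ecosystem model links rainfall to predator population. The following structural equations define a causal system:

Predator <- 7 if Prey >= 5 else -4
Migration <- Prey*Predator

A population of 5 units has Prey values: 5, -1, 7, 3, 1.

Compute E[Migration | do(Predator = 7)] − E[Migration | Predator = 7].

Every unit gets Predator=7 under the intervention. Migration values become 35, -7, 49, 21, 7; E[Migration|do(Predator=7)] = 21.
E[Migration|Predator=7] averages over only the 2 units with Predator=7 (Prey = 5, 7): Migration = 35, 49, mean 42.
Difference = 21 − 42 = -21.

-21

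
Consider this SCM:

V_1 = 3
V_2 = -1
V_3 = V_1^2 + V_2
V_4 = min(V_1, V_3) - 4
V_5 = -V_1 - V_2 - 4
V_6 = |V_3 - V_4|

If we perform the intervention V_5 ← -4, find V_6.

The intervention breaks the incoming arrows to V_5: V_5 = -V_1 - V_2 - 4 no longer applies, and V_5 = -4.
Since V_6 is not a descendant of the intervened variable, it is unaffected.
V_3 = V_1^2 + V_2  [with V_1=3, V_2=-1]  = 8
V_4 = min(V_1, V_3) - 4  [with V_1=3, V_3=8]  = -1
V_6 = |V_3 - V_4|  [with V_3=8, V_4=-1]  = 9

9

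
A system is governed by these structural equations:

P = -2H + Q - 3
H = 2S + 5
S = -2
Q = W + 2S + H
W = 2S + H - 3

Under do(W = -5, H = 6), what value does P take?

-18

Setting W = -5, H = 6 by intervention discards those variables' equations.
Q = W + 2S + H  [with W=-5, S=-2, H=6]  = -3
P = -2H + Q - 3  [with H=6, Q=-3]  = -18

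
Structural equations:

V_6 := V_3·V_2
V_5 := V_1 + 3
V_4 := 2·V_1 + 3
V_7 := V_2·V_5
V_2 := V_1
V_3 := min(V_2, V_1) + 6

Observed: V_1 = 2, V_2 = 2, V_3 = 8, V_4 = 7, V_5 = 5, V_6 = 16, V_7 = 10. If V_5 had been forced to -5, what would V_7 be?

Under do(V_5=-5), the mechanism V_5 := V_1 + 3 is discarded; V_5 is fixed at -5.
V_2 = V_1  [with V_1=2]  = 2
V_7 = V_2·V_5  [with V_2=2, V_5=-5]  = -10

-10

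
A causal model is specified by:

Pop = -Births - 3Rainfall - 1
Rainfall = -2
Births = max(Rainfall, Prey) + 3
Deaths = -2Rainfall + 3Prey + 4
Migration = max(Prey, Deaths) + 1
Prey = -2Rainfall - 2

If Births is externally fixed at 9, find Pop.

-4

The intervention breaks the incoming arrows to Births: Births = max(Rainfall, Prey) + 3 no longer applies, and Births = 9.
Pop = -Births - 3Rainfall - 1  [with Births=9, Rainfall=-2]  = -4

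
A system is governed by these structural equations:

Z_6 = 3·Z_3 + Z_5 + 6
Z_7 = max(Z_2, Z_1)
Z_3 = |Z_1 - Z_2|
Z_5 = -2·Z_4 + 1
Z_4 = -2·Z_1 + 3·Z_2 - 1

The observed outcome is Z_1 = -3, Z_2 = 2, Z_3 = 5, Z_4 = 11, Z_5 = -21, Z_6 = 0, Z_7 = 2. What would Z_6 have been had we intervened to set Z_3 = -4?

The intervention breaks the incoming arrows to Z_3: Z_3 = |Z_1 - Z_2| no longer applies, and Z_3 = -4.
Z_4 = -2·Z_1 + 3·Z_2 - 1  [with Z_1=-3, Z_2=2]  = 11
Z_5 = -2·Z_4 + 1  [with Z_4=11]  = -21
Z_6 = 3·Z_3 + Z_5 + 6  [with Z_3=-4, Z_5=-21]  = -27

-27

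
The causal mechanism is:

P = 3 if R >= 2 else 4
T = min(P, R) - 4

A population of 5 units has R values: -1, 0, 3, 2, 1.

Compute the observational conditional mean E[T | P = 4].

-4

Conditioning on P=4 selects the 3 unit(s) with R ∈ {-1, 0, 1}. Their T values: -5, -4, -3. Mean = -4.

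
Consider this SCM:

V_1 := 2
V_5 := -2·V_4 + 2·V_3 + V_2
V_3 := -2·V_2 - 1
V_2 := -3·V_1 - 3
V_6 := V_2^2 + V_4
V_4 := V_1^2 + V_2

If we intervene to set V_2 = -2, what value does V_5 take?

do(V_2=-2) replaces the equation V_2 := -3·V_1 - 3 with the constant V_2 = -2.
V_3 = -2·V_2 - 1  [with V_2=-2]  = 3
V_4 = V_1^2 + V_2  [with V_1=2, V_2=-2]  = 2
V_5 = -2·V_4 + 2·V_3 + V_2  [with V_4=2, V_3=3, V_2=-2]  = 0

0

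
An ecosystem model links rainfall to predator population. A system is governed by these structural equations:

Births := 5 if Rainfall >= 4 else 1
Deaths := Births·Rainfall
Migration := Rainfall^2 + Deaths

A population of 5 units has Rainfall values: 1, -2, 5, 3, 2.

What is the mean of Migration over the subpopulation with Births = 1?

5.5

Conditioning on Births=1 selects the 4 unit(s) with Rainfall ∈ {1, -2, 3, 2}. Their Migration values: 2, 2, 12, 6. Mean = 5.5.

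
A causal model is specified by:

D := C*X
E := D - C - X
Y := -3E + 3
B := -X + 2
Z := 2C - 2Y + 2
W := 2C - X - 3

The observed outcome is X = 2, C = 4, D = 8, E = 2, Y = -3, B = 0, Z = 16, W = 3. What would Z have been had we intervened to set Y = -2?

Under do(Y=-2), the mechanism Y := -3E + 3 is discarded; Y is fixed at -2.
Z = 2C - 2Y + 2  [with C=4, Y=-2]  = 14

14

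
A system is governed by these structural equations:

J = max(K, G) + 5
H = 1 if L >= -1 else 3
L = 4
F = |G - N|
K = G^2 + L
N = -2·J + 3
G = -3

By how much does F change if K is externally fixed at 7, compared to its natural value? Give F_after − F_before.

The intervention breaks the incoming arrows to K: K = G^2 + L no longer applies, and K = 7.
J = max(K, G) + 5  [with K=7, G=-3]  = 12
N = -2·J + 3  [with J=12]  = -21
F = |G - N|  [with G=-3, N=-21]  = 18
Without intervention: K = G^2 + L  [with G=-3, L=4]  = 13; J = max(K, G) + 5  [with K=13, G=-3]  = 18; N = -2·J + 3  [with J=18]  = -33; F = |G - N|  [with G=-3, N=-33]  = 30.
Change = 18 − 30 = -12.

-12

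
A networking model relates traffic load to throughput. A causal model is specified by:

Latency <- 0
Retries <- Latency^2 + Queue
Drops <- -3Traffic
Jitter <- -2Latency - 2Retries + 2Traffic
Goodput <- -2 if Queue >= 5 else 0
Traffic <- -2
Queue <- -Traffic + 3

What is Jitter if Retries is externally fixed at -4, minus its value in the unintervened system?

The intervention breaks the incoming arrows to Retries: Retries <- Latency^2 + Queue no longer applies, and Retries = -4.
Jitter = -2Latency - 2Retries + 2Traffic  [with Latency=0, Retries=-4, Traffic=-2]  = 4
Without intervention: Queue = -Traffic + 3  [with Traffic=-2]  = 5; Retries = Latency^2 + Queue  [with Latency=0, Queue=5]  = 5; Jitter = -2Latency - 2Retries + 2Traffic  [with Latency=0, Retries=5, Traffic=-2]  = -14.
Change = 4 − (-14) = 18.

18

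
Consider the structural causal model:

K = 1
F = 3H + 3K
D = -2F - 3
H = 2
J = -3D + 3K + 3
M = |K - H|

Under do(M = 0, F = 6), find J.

51

The joint intervention fixes M = 0, F = 6, removing each variable's own equation.
D = -2F - 3  [with F=6]  = -15
J = -3D + 3K + 3  [with D=-15, K=1]  = 51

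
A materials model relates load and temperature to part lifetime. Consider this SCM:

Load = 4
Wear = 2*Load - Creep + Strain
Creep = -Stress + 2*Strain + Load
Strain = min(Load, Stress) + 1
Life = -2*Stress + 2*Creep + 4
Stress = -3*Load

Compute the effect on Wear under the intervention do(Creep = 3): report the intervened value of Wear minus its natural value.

Intervening sets Creep = 3 and removes its equation (Creep = -Stress + 2*Strain + Load).
Stress = -3*Load  [with Load=4]  = -12
Strain = min(Load, Stress) + 1  [with Load=4, Stress=-12]  = -11
Wear = 2*Load - Creep + Strain  [with Load=4, Creep=3, Strain=-11]  = -6
Without intervention: Stress = -3*Load  [with Load=4]  = -12; Strain = min(Load, Stress) + 1  [with Load=4, Stress=-12]  = -11; Creep = -Stress + 2*Strain + Load  [with Stress=-12, Strain=-11, Load=4]  = -6; Wear = 2*Load - Creep + Strain  [with Load=4, Creep=-6, Strain=-11]  = 3.
Change = -6 − 3 = -9.

-9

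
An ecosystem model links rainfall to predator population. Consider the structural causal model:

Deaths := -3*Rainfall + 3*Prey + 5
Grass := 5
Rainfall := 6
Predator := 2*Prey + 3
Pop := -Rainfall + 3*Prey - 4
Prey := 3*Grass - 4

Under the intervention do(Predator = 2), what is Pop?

Under do(Predator=2), the mechanism Predator := 2*Prey + 3 is discarded; Predator is fixed at 2.
Since Pop is not a descendant of the intervened variable, it is unaffected.
Prey = 3*Grass - 4  [with Grass=5]  = 11
Pop = -Rainfall + 3*Prey - 4  [with Rainfall=6, Prey=11]  = 23

23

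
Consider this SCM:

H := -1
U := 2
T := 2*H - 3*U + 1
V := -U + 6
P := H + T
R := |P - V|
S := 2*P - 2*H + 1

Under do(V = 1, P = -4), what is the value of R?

The joint intervention fixes V = 1, P = -4, removing each variable's own equation.
R = |P - V|  [with P=-4, V=1]  = 5

5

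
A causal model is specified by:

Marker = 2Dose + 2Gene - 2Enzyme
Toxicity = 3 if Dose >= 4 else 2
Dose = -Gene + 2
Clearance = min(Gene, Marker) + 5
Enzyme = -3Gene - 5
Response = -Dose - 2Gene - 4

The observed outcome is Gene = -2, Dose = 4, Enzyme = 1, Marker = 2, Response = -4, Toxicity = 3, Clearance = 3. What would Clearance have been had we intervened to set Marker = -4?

The intervention breaks the incoming arrows to Marker: Marker = 2Dose + 2Gene - 2Enzyme no longer applies, and Marker = -4.
Clearance = min(Gene, Marker) + 5  [with Gene=-2, Marker=-4]  = 1

1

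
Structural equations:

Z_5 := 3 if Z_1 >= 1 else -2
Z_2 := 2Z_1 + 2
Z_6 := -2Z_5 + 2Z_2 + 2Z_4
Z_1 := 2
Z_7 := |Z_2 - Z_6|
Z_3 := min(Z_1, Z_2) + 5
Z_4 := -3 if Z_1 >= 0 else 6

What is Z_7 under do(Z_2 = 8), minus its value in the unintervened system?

-2

Under do(Z_2=8), the mechanism Z_2 := 2Z_1 + 2 is discarded; Z_2 is fixed at 8.
Z_4 = -3 if Z_1 >= 0 else 6  [with Z_1=2]  = -3
Z_5 = 3 if Z_1 >= 1 else -2  [with Z_1=2]  = 3
Z_6 = -2Z_5 + 2Z_2 + 2Z_4  [with Z_5=3, Z_2=8, Z_4=-3]  = 4
Z_7 = |Z_2 - Z_6|  [with Z_2=8, Z_6=4]  = 4
Without intervention: Z_2 = 2Z_1 + 2  [with Z_1=2]  = 6; Z_4 = -3 if Z_1 >= 0 else 6  [with Z_1=2]  = -3; Z_5 = 3 if Z_1 >= 1 else -2  [with Z_1=2]  = 3; Z_6 = -2Z_5 + 2Z_2 + 2Z_4  [with Z_5=3, Z_2=6, Z_4=-3]  = 0; Z_7 = |Z_2 - Z_6|  [with Z_2=6, Z_6=0]  = 6.
Change = 4 − 6 = -2.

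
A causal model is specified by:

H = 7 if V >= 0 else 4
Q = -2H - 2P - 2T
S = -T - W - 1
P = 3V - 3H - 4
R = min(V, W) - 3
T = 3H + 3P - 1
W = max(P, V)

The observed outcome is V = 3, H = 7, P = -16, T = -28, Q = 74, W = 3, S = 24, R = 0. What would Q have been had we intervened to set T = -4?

26

Intervening sets T = -4 and removes its equation (T = 3H + 3P - 1).
H = 7 if V >= 0 else 4  [with V=3]  = 7
P = 3V - 3H - 4  [with V=3, H=7]  = -16
Q = -2H - 2P - 2T  [with H=7, P=-16, T=-4]  = 26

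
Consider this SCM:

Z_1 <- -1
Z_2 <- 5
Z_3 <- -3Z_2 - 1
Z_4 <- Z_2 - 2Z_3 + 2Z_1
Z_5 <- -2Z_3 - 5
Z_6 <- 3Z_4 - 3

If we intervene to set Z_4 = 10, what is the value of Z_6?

27

Under do(Z_4=10), the mechanism Z_4 <- Z_2 - 2Z_3 + 2Z_1 is discarded; Z_4 is fixed at 10.
Z_6 = 3Z_4 - 3  [with Z_4=10]  = 27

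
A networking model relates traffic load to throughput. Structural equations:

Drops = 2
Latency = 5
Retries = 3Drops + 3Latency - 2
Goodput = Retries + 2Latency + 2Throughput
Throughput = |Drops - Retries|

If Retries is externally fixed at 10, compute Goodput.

do(Retries=10) replaces the equation Retries = 3Drops + 3Latency - 2 with the constant Retries = 10.
Throughput = |Drops - Retries|  [with Drops=2, Retries=10]  = 8
Goodput = Retries + 2Latency + 2Throughput  [with Retries=10, Latency=5, Throughput=8]  = 36

36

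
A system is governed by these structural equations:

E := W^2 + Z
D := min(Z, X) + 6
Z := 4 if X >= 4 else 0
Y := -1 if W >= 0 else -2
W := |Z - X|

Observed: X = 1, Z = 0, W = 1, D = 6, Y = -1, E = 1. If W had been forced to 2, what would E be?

4

The intervention breaks the incoming arrows to W: W := |Z - X| no longer applies, and W = 2.
Z = 4 if X >= 4 else 0  [with X=1]  = 0
E = W^2 + Z  [with W=2, Z=0]  = 4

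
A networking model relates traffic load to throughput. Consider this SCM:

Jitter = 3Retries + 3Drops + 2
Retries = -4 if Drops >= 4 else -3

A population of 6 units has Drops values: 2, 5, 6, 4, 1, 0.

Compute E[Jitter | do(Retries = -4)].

-1

Every unit gets Retries=-4 under the intervention. Jitter values become -4, 5, 8, 2, -7, -10; E[Jitter|do(Retries=-4)] = -1.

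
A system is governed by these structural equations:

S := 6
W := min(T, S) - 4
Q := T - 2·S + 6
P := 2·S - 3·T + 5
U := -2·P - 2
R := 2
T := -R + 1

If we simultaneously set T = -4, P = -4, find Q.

Setting T = -4, P = -4 by intervention discards those variables' equations.
Q = T - 2·S + 6  [with T=-4, S=6]  = -10

-10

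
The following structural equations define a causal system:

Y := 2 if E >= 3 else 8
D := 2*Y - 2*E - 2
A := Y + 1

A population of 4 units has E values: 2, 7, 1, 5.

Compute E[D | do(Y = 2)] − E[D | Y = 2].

Every unit gets Y=2 under the intervention. D values become -2, -12, 0, -8; E[D|do(Y=2)] = -5.5.
E[D|Y=2] averages over only the 2 units with Y=2 (E = 7, 5): D = -12, -8, mean -10.
Difference = -5.5 − (-10) = 4.5.

4.5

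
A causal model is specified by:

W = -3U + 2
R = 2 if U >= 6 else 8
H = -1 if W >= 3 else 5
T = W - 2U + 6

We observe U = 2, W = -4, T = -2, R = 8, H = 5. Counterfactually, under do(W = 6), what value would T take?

8

The intervention breaks the incoming arrows to W: W = -3U + 2 no longer applies, and W = 6.
T = W - 2U + 6  [with W=6, U=2]  = 8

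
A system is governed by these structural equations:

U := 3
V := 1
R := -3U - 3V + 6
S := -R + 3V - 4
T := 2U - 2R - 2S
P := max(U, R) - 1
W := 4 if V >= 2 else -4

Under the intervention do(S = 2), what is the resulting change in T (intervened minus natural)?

6

The intervention breaks the incoming arrows to S: S := -R + 3V - 4 no longer applies, and S = 2.
R = -3U - 3V + 6  [with U=3, V=1]  = -6
T = 2U - 2R - 2S  [with U=3, R=-6, S=2]  = 14
Without intervention: R = -3U - 3V + 6  [with U=3, V=1]  = -6; S = -R + 3V - 4  [with R=-6, V=1]  = 5; T = 2U - 2R - 2S  [with U=3, R=-6, S=5]  = 8.
Change = 14 − 8 = 6.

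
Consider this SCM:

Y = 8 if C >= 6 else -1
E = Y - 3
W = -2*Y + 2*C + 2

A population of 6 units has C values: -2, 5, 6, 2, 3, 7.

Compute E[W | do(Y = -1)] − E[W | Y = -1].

3

Under do(Y=-1), Y's equation is replaced by Y=-1 for every unit. Per-unit W: 0, 14, 16, 8, 10, 18. Mean = 11.
Observing Y=-1 restricts to units where Y's equation naturally yields -1: C ∈ {-2, 5, 2, 3}. In that subpopulation W = 0, 14, 8, 10, mean 8.
Difference = 11 − 8 = 3.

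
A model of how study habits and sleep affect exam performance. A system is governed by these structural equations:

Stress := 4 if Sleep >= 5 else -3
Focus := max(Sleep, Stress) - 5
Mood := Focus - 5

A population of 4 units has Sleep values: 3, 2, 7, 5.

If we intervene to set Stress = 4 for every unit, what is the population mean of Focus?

do(Stress=4) breaks Stress's dependence on Sleep. With Stress=4 fixed, Focus across the units is -1, -1, 2, 0, mean 0.

0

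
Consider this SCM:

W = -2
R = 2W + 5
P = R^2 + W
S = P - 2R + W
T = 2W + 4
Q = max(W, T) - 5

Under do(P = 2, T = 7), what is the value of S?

-2

The joint intervention fixes P = 2, T = 7, removing each variable's own equation.
R = 2W + 5  [with W=-2]  = 1
S = P - 2R + W  [with P=2, R=1, W=-2]  = -2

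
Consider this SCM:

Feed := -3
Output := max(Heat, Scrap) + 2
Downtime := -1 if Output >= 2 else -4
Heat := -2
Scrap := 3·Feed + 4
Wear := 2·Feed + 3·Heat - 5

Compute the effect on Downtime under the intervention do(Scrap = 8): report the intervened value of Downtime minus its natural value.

3

Under do(Scrap=8), the mechanism Scrap := 3·Feed + 4 is discarded; Scrap is fixed at 8.
Output = max(Heat, Scrap) + 2  [with Heat=-2, Scrap=8]  = 10
Downtime = -1 if Output >= 2 else -4  [with Output=10]  = -1
Without intervention: Scrap = 3·Feed + 4  [with Feed=-3]  = -5; Output = max(Heat, Scrap) + 2  [with Heat=-2, Scrap=-5]  = 0; Downtime = -1 if Output >= 2 else -4  [with Output=0]  = -4.
Change = -1 − (-4) = 3.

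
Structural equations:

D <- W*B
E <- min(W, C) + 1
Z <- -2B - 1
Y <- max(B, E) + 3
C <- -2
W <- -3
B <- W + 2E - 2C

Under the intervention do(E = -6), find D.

The intervention breaks the incoming arrows to E: E <- min(W, C) + 1 no longer applies, and E = -6.
B = W + 2E - 2C  [with W=-3, E=-6, C=-2]  = -11
D = W*B  [with W=-3, B=-11]  = 33

33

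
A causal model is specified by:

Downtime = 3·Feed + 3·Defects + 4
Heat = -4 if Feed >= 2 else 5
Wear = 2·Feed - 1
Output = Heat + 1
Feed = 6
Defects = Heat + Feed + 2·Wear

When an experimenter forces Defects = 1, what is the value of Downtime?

25

Under do(Defects=1), the mechanism Defects = Heat + Feed + 2·Wear is discarded; Defects is fixed at 1.
Downtime = 3·Feed + 3·Defects + 4  [with Feed=6, Defects=1]  = 25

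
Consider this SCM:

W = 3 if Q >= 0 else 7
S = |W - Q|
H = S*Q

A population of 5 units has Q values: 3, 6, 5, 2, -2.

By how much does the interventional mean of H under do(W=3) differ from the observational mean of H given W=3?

-3.5

do(W=3) breaks W's dependence on Q. With W=3 fixed, H across the units is 0, 18, 10, 2, -10, mean 4.
Conditioning on W=3 selects the 4 unit(s) with Q ∈ {3, 6, 5, 2}. Their H values: 0, 18, 10, 2. Mean = 7.5.
Difference = 4 − 7.5 = -3.5.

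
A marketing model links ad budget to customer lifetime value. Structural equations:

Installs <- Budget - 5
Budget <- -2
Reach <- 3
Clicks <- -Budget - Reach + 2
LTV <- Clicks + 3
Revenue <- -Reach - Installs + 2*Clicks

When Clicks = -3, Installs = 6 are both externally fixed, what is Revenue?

Setting Clicks = -3, Installs = 6 by intervention discards those variables' equations.
Revenue = -Reach - Installs + 2*Clicks  [with Reach=3, Installs=6, Clicks=-3]  = -15

-15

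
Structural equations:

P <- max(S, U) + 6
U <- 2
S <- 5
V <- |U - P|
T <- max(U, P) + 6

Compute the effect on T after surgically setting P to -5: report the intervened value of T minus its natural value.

do(P=-5) replaces the equation P <- max(S, U) + 6 with the constant P = -5.
T = max(U, P) + 6  [with U=2, P=-5]  = 8
Without intervention: P = max(S, U) + 6  [with S=5, U=2]  = 11; T = max(U, P) + 6  [with U=2, P=11]  = 17.
Change = 8 − 17 = -9.

-9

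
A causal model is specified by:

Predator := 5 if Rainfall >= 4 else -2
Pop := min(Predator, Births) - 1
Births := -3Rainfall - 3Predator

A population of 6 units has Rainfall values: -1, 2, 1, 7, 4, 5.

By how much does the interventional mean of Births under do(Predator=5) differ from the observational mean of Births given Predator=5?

7

The intervention sets Predator=5 in all 6 units regardless of Rainfall. Recomputing Births per unit gives -12, -21, -18, -36, -27, -30; average -24.
Observing Predator=5 restricts to units where Predator's equation naturally yields 5: Rainfall ∈ {7, 4, 5}. In that subpopulation Births = -36, -27, -30, mean -31.
Difference = -24 − (-31) = 7.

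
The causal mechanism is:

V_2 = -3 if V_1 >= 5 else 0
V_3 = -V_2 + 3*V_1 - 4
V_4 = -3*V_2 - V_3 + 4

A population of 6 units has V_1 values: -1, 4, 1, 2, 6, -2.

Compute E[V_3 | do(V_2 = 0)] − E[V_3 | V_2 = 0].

2.6

do(V_2=0) breaks V_2's dependence on V_1. With V_2=0 fixed, V_3 across the units is -7, 8, -1, 2, 14, -10, mean 1.
E[V_3|V_2=0] averages over only the 5 units with V_2=0 (V_1 = -1, 4, 1, 2, -2): V_3 = -7, 8, -1, 2, -10, mean -1.6.
Difference = 1 − (-1.6) = 2.6.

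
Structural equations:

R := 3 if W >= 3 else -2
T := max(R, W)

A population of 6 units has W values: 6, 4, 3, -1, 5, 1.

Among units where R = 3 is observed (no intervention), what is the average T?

4.5

Conditioning on R=3 selects the 4 unit(s) with W ∈ {6, 4, 3, 5}. Their T values: 6, 4, 3, 5. Mean = 4.5.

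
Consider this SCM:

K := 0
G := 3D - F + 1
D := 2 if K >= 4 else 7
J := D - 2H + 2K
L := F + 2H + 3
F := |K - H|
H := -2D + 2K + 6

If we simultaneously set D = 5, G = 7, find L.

-1

Setting D = 5, G = 7 by intervention discards those variables' equations.
H = -2D + 2K + 6  [with D=5, K=0]  = -4
F = |K - H|  [with K=0, H=-4]  = 4
L = F + 2H + 3  [with F=4, H=-4]  = -1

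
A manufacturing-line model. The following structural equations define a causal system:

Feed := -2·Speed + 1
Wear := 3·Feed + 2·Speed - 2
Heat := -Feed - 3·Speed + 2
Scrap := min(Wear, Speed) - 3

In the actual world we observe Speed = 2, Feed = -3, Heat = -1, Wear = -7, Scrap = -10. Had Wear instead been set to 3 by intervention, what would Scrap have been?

-1

Intervening sets Wear = 3 and removes its equation (Wear := 3·Feed + 2·Speed - 2).
Scrap = min(Wear, Speed) - 3  [with Wear=3, Speed=2]  = -1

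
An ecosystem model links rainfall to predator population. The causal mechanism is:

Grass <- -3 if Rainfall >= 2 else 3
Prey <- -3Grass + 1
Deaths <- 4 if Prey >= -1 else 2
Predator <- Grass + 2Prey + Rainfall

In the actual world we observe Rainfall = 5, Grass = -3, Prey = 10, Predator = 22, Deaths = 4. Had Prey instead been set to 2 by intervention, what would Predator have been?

6

The intervention breaks the incoming arrows to Prey: Prey <- -3Grass + 1 no longer applies, and Prey = 2.
Grass = -3 if Rainfall >= 2 else 3  [with Rainfall=5]  = -3
Predator = Grass + 2Prey + Rainfall  [with Grass=-3, Prey=2, Rainfall=5]  = 6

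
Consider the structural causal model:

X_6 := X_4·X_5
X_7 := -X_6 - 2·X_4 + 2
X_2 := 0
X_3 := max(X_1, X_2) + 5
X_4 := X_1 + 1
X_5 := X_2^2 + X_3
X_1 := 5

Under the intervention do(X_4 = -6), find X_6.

Under do(X_4=-6), the mechanism X_4 := X_1 + 1 is discarded; X_4 is fixed at -6.
X_3 = max(X_1, X_2) + 5  [with X_1=5, X_2=0]  = 10
X_5 = X_2^2 + X_3  [with X_2=0, X_3=10]  = 10
X_6 = X_4·X_5  [with X_4=-6, X_5=10]  = -60

-60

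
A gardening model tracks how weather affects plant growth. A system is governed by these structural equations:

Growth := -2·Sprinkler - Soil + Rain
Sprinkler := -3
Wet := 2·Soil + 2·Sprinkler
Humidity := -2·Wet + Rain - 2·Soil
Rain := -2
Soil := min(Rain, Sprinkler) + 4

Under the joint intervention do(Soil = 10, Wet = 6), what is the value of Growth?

-6

Setting Soil = 10, Wet = 6 by intervention discards those variables' equations.
Growth = -2·Sprinkler - Soil + Rain  [with Sprinkler=-3, Soil=10, Rain=-2]  = -6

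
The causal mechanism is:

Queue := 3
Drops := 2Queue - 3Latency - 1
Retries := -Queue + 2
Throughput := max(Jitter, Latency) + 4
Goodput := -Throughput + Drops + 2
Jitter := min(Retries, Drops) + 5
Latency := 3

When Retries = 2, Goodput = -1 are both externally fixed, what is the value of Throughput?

7

The joint intervention fixes Retries = 2, Goodput = -1, removing each variable's own equation.
Drops = 2Queue - 3Latency - 1  [with Queue=3, Latency=3]  = -4
Jitter = min(Retries, Drops) + 5  [with Retries=2, Drops=-4]  = 1
Throughput = max(Jitter, Latency) + 4  [with Jitter=1, Latency=3]  = 7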